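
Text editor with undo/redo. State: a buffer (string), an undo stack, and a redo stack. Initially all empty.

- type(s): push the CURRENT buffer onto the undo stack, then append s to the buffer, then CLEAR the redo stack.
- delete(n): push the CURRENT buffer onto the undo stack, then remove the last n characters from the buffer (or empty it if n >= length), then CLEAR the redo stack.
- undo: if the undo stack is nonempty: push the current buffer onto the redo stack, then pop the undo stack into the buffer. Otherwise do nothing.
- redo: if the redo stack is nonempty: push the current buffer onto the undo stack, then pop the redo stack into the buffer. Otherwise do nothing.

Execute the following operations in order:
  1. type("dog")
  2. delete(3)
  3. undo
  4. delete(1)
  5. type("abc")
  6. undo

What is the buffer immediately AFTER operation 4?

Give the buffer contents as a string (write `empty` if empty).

Answer: do

Derivation:
After op 1 (type): buf='dog' undo_depth=1 redo_depth=0
After op 2 (delete): buf='(empty)' undo_depth=2 redo_depth=0
After op 3 (undo): buf='dog' undo_depth=1 redo_depth=1
After op 4 (delete): buf='do' undo_depth=2 redo_depth=0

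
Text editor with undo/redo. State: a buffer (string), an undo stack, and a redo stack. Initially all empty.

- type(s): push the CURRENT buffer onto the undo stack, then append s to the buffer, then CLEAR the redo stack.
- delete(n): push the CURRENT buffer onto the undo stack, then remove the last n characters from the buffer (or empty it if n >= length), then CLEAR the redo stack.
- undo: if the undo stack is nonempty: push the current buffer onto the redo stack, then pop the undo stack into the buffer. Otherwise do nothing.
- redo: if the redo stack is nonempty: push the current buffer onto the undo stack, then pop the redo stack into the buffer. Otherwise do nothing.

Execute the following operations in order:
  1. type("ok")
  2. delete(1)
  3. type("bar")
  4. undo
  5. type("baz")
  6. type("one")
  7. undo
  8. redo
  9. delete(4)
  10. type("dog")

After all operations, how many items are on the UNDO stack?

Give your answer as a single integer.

After op 1 (type): buf='ok' undo_depth=1 redo_depth=0
After op 2 (delete): buf='o' undo_depth=2 redo_depth=0
After op 3 (type): buf='obar' undo_depth=3 redo_depth=0
After op 4 (undo): buf='o' undo_depth=2 redo_depth=1
After op 5 (type): buf='obaz' undo_depth=3 redo_depth=0
After op 6 (type): buf='obazone' undo_depth=4 redo_depth=0
After op 7 (undo): buf='obaz' undo_depth=3 redo_depth=1
After op 8 (redo): buf='obazone' undo_depth=4 redo_depth=0
After op 9 (delete): buf='oba' undo_depth=5 redo_depth=0
After op 10 (type): buf='obadog' undo_depth=6 redo_depth=0

Answer: 6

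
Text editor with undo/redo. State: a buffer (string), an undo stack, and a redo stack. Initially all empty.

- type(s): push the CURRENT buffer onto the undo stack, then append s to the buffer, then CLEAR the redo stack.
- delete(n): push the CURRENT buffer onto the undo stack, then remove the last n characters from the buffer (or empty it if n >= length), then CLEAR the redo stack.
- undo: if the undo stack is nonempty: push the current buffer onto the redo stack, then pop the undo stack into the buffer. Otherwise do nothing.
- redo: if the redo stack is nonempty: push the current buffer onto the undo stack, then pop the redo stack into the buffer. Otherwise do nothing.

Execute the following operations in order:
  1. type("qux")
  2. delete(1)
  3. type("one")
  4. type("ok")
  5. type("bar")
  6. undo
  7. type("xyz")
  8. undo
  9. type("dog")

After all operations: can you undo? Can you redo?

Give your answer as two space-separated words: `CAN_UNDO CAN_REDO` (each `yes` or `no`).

Answer: yes no

Derivation:
After op 1 (type): buf='qux' undo_depth=1 redo_depth=0
After op 2 (delete): buf='qu' undo_depth=2 redo_depth=0
After op 3 (type): buf='quone' undo_depth=3 redo_depth=0
After op 4 (type): buf='quoneok' undo_depth=4 redo_depth=0
After op 5 (type): buf='quoneokbar' undo_depth=5 redo_depth=0
After op 6 (undo): buf='quoneok' undo_depth=4 redo_depth=1
After op 7 (type): buf='quoneokxyz' undo_depth=5 redo_depth=0
After op 8 (undo): buf='quoneok' undo_depth=4 redo_depth=1
After op 9 (type): buf='quoneokdog' undo_depth=5 redo_depth=0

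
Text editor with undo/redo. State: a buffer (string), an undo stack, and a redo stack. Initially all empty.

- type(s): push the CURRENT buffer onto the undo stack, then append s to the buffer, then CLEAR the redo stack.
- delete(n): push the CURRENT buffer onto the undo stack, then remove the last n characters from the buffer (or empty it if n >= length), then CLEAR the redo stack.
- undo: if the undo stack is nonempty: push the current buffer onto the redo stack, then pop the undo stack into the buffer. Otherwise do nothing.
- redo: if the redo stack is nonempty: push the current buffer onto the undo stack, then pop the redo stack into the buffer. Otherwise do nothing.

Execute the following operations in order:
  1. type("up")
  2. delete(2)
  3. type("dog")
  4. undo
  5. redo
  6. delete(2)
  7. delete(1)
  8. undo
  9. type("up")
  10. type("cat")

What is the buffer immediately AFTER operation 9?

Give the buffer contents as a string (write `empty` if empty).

Answer: dup

Derivation:
After op 1 (type): buf='up' undo_depth=1 redo_depth=0
After op 2 (delete): buf='(empty)' undo_depth=2 redo_depth=0
After op 3 (type): buf='dog' undo_depth=3 redo_depth=0
After op 4 (undo): buf='(empty)' undo_depth=2 redo_depth=1
After op 5 (redo): buf='dog' undo_depth=3 redo_depth=0
After op 6 (delete): buf='d' undo_depth=4 redo_depth=0
After op 7 (delete): buf='(empty)' undo_depth=5 redo_depth=0
After op 8 (undo): buf='d' undo_depth=4 redo_depth=1
After op 9 (type): buf='dup' undo_depth=5 redo_depth=0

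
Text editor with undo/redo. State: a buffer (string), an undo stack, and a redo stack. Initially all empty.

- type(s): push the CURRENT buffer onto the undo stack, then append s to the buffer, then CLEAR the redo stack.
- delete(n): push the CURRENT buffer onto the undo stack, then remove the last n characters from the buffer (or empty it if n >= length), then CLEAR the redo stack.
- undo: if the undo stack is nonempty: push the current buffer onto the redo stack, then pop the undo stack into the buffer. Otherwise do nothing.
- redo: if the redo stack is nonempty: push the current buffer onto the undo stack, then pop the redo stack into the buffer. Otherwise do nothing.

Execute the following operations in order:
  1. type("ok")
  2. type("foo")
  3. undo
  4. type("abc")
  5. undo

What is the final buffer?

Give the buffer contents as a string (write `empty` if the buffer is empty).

Answer: ok

Derivation:
After op 1 (type): buf='ok' undo_depth=1 redo_depth=0
After op 2 (type): buf='okfoo' undo_depth=2 redo_depth=0
After op 3 (undo): buf='ok' undo_depth=1 redo_depth=1
After op 4 (type): buf='okabc' undo_depth=2 redo_depth=0
After op 5 (undo): buf='ok' undo_depth=1 redo_depth=1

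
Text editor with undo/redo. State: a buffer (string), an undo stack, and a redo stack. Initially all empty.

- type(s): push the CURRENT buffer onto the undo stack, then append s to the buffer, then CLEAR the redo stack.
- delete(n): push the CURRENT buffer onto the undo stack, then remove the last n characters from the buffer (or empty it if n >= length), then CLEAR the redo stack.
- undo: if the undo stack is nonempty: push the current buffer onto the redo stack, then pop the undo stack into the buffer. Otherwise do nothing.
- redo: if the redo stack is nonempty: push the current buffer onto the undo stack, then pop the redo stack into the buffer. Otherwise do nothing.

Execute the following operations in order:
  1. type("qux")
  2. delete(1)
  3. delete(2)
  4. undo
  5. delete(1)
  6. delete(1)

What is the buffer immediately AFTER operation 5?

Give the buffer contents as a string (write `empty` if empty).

Answer: q

Derivation:
After op 1 (type): buf='qux' undo_depth=1 redo_depth=0
After op 2 (delete): buf='qu' undo_depth=2 redo_depth=0
After op 3 (delete): buf='(empty)' undo_depth=3 redo_depth=0
After op 4 (undo): buf='qu' undo_depth=2 redo_depth=1
After op 5 (delete): buf='q' undo_depth=3 redo_depth=0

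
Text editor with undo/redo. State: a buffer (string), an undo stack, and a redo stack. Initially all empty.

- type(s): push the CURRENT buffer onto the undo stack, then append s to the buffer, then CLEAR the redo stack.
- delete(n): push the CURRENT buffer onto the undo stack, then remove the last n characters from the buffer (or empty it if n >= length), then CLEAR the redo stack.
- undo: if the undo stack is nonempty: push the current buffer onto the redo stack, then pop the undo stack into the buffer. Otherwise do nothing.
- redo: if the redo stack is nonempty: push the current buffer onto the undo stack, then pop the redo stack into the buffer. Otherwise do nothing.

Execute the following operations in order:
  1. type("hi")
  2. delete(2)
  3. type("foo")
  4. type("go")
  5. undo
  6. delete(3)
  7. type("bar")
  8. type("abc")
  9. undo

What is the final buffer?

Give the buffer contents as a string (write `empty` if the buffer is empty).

After op 1 (type): buf='hi' undo_depth=1 redo_depth=0
After op 2 (delete): buf='(empty)' undo_depth=2 redo_depth=0
After op 3 (type): buf='foo' undo_depth=3 redo_depth=0
After op 4 (type): buf='foogo' undo_depth=4 redo_depth=0
After op 5 (undo): buf='foo' undo_depth=3 redo_depth=1
After op 6 (delete): buf='(empty)' undo_depth=4 redo_depth=0
After op 7 (type): buf='bar' undo_depth=5 redo_depth=0
After op 8 (type): buf='barabc' undo_depth=6 redo_depth=0
After op 9 (undo): buf='bar' undo_depth=5 redo_depth=1

Answer: bar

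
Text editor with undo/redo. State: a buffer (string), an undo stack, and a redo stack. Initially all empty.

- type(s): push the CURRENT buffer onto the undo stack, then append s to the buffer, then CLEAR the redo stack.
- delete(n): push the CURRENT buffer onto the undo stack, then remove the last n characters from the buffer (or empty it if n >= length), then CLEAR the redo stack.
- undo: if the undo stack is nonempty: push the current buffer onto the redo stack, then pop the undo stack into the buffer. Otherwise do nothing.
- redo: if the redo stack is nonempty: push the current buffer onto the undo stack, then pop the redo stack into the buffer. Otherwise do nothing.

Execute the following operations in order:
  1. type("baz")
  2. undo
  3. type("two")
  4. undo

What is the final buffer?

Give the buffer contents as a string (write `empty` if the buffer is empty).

After op 1 (type): buf='baz' undo_depth=1 redo_depth=0
After op 2 (undo): buf='(empty)' undo_depth=0 redo_depth=1
After op 3 (type): buf='two' undo_depth=1 redo_depth=0
After op 4 (undo): buf='(empty)' undo_depth=0 redo_depth=1

Answer: empty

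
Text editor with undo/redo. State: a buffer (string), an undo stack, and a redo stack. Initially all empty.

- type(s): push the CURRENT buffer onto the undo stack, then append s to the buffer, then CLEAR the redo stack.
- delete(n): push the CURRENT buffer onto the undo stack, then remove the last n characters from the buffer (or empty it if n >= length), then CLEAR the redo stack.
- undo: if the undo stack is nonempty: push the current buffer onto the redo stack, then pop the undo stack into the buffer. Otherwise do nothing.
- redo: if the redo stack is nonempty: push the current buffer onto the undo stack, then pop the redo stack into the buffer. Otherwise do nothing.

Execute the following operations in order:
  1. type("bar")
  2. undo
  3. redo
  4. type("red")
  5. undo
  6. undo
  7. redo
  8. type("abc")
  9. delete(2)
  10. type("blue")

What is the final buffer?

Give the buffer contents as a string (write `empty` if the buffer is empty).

After op 1 (type): buf='bar' undo_depth=1 redo_depth=0
After op 2 (undo): buf='(empty)' undo_depth=0 redo_depth=1
After op 3 (redo): buf='bar' undo_depth=1 redo_depth=0
After op 4 (type): buf='barred' undo_depth=2 redo_depth=0
After op 5 (undo): buf='bar' undo_depth=1 redo_depth=1
After op 6 (undo): buf='(empty)' undo_depth=0 redo_depth=2
After op 7 (redo): buf='bar' undo_depth=1 redo_depth=1
After op 8 (type): buf='barabc' undo_depth=2 redo_depth=0
After op 9 (delete): buf='bara' undo_depth=3 redo_depth=0
After op 10 (type): buf='barablue' undo_depth=4 redo_depth=0

Answer: barablue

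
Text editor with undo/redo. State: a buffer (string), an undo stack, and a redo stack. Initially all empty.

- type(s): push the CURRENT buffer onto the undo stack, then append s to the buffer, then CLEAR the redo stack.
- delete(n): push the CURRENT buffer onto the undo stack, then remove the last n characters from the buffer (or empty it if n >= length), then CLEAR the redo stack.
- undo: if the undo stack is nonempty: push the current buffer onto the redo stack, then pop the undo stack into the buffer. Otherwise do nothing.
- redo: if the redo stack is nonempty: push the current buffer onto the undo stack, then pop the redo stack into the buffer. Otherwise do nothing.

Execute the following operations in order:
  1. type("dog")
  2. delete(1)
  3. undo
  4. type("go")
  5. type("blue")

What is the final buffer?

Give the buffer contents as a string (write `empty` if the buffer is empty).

After op 1 (type): buf='dog' undo_depth=1 redo_depth=0
After op 2 (delete): buf='do' undo_depth=2 redo_depth=0
After op 3 (undo): buf='dog' undo_depth=1 redo_depth=1
After op 4 (type): buf='doggo' undo_depth=2 redo_depth=0
After op 5 (type): buf='doggoblue' undo_depth=3 redo_depth=0

Answer: doggoblue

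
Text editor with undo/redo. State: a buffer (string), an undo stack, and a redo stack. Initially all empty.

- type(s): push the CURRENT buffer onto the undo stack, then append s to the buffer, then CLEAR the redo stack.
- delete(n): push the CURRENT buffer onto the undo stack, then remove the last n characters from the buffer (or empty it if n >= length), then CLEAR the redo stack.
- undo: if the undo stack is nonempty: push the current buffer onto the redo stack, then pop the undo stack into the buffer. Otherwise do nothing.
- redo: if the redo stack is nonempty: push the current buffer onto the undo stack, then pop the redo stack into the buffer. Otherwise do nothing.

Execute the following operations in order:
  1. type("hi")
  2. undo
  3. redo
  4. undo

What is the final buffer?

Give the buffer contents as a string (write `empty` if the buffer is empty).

Answer: empty

Derivation:
After op 1 (type): buf='hi' undo_depth=1 redo_depth=0
After op 2 (undo): buf='(empty)' undo_depth=0 redo_depth=1
After op 3 (redo): buf='hi' undo_depth=1 redo_depth=0
After op 4 (undo): buf='(empty)' undo_depth=0 redo_depth=1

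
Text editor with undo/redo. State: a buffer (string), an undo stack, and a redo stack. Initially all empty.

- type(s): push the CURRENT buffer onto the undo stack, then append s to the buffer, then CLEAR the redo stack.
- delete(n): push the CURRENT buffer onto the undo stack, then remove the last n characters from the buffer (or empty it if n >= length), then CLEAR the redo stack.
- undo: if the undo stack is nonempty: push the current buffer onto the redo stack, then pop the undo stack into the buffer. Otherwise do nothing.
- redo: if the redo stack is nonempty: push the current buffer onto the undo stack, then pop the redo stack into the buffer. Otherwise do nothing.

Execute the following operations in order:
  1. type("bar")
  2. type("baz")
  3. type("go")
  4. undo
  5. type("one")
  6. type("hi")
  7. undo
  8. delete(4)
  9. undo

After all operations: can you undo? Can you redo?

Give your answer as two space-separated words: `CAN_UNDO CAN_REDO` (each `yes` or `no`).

After op 1 (type): buf='bar' undo_depth=1 redo_depth=0
After op 2 (type): buf='barbaz' undo_depth=2 redo_depth=0
After op 3 (type): buf='barbazgo' undo_depth=3 redo_depth=0
After op 4 (undo): buf='barbaz' undo_depth=2 redo_depth=1
After op 5 (type): buf='barbazone' undo_depth=3 redo_depth=0
After op 6 (type): buf='barbazonehi' undo_depth=4 redo_depth=0
After op 7 (undo): buf='barbazone' undo_depth=3 redo_depth=1
After op 8 (delete): buf='barba' undo_depth=4 redo_depth=0
After op 9 (undo): buf='barbazone' undo_depth=3 redo_depth=1

Answer: yes yes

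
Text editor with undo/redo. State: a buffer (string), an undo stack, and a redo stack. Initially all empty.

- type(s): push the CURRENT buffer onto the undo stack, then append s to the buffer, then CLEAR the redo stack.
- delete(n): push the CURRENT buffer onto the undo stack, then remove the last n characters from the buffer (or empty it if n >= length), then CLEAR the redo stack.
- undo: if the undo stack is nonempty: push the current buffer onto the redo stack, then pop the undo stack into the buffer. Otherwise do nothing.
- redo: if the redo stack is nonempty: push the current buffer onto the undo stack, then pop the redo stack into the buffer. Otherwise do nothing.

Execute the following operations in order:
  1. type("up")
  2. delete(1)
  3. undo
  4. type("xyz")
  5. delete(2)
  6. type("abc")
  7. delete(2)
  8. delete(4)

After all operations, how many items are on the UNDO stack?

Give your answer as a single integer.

Answer: 6

Derivation:
After op 1 (type): buf='up' undo_depth=1 redo_depth=0
After op 2 (delete): buf='u' undo_depth=2 redo_depth=0
After op 3 (undo): buf='up' undo_depth=1 redo_depth=1
After op 4 (type): buf='upxyz' undo_depth=2 redo_depth=0
After op 5 (delete): buf='upx' undo_depth=3 redo_depth=0
After op 6 (type): buf='upxabc' undo_depth=4 redo_depth=0
After op 7 (delete): buf='upxa' undo_depth=5 redo_depth=0
After op 8 (delete): buf='(empty)' undo_depth=6 redo_depth=0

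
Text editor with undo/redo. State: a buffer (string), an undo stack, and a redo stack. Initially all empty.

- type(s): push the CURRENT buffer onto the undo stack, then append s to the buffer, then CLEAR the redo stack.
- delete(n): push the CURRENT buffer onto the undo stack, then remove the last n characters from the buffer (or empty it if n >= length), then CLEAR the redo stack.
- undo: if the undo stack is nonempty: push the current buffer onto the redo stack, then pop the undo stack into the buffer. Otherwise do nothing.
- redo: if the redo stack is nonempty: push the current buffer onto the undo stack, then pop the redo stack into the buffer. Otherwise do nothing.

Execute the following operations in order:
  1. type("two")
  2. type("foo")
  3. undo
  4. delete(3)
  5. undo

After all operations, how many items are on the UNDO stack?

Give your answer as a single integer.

Answer: 1

Derivation:
After op 1 (type): buf='two' undo_depth=1 redo_depth=0
After op 2 (type): buf='twofoo' undo_depth=2 redo_depth=0
After op 3 (undo): buf='two' undo_depth=1 redo_depth=1
After op 4 (delete): buf='(empty)' undo_depth=2 redo_depth=0
After op 5 (undo): buf='two' undo_depth=1 redo_depth=1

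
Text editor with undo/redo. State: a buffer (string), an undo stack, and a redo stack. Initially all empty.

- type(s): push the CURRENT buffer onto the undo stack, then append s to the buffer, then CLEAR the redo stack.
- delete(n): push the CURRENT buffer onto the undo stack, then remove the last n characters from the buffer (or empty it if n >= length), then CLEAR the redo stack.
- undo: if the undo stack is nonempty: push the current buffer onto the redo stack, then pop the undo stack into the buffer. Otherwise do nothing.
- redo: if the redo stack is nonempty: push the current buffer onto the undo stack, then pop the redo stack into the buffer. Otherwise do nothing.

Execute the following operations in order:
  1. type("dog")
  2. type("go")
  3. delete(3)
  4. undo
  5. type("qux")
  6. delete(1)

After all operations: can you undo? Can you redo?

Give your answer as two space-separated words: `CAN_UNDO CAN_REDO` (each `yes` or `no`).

Answer: yes no

Derivation:
After op 1 (type): buf='dog' undo_depth=1 redo_depth=0
After op 2 (type): buf='doggo' undo_depth=2 redo_depth=0
After op 3 (delete): buf='do' undo_depth=3 redo_depth=0
After op 4 (undo): buf='doggo' undo_depth=2 redo_depth=1
After op 5 (type): buf='doggoqux' undo_depth=3 redo_depth=0
After op 6 (delete): buf='doggoqu' undo_depth=4 redo_depth=0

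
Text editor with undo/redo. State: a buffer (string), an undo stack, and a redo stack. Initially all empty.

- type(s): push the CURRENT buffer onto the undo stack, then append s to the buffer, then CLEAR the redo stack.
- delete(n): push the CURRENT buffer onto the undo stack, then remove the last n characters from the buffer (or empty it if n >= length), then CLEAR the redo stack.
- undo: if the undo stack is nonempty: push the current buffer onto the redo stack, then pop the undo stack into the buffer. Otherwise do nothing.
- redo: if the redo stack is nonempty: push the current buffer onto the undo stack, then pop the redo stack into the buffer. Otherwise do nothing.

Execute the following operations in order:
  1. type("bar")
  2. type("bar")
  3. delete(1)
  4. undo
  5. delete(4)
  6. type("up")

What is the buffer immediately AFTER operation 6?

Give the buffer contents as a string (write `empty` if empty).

After op 1 (type): buf='bar' undo_depth=1 redo_depth=0
After op 2 (type): buf='barbar' undo_depth=2 redo_depth=0
After op 3 (delete): buf='barba' undo_depth=3 redo_depth=0
After op 4 (undo): buf='barbar' undo_depth=2 redo_depth=1
After op 5 (delete): buf='ba' undo_depth=3 redo_depth=0
After op 6 (type): buf='baup' undo_depth=4 redo_depth=0

Answer: baup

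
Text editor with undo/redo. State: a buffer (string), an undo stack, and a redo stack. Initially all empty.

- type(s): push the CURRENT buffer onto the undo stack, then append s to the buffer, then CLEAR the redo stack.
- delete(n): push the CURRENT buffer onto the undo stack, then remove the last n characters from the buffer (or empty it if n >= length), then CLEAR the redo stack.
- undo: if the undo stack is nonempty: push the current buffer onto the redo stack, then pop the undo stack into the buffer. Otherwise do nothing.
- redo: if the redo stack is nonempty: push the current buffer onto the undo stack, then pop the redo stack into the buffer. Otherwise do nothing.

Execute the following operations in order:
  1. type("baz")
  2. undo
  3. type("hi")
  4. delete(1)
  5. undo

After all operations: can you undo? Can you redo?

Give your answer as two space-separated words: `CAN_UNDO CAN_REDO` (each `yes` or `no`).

Answer: yes yes

Derivation:
After op 1 (type): buf='baz' undo_depth=1 redo_depth=0
After op 2 (undo): buf='(empty)' undo_depth=0 redo_depth=1
After op 3 (type): buf='hi' undo_depth=1 redo_depth=0
After op 4 (delete): buf='h' undo_depth=2 redo_depth=0
After op 5 (undo): buf='hi' undo_depth=1 redo_depth=1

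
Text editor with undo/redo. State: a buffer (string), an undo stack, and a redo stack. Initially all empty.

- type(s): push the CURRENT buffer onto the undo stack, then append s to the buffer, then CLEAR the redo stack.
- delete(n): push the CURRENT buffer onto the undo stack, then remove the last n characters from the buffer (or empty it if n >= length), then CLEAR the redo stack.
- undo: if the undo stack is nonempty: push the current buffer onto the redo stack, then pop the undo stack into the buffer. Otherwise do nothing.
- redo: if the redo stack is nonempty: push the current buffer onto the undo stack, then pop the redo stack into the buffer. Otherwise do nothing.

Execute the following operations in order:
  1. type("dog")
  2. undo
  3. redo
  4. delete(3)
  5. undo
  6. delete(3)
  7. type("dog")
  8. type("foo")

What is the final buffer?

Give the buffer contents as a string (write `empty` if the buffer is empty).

Answer: dogfoo

Derivation:
After op 1 (type): buf='dog' undo_depth=1 redo_depth=0
After op 2 (undo): buf='(empty)' undo_depth=0 redo_depth=1
After op 3 (redo): buf='dog' undo_depth=1 redo_depth=0
After op 4 (delete): buf='(empty)' undo_depth=2 redo_depth=0
After op 5 (undo): buf='dog' undo_depth=1 redo_depth=1
After op 6 (delete): buf='(empty)' undo_depth=2 redo_depth=0
After op 7 (type): buf='dog' undo_depth=3 redo_depth=0
After op 8 (type): buf='dogfoo' undo_depth=4 redo_depth=0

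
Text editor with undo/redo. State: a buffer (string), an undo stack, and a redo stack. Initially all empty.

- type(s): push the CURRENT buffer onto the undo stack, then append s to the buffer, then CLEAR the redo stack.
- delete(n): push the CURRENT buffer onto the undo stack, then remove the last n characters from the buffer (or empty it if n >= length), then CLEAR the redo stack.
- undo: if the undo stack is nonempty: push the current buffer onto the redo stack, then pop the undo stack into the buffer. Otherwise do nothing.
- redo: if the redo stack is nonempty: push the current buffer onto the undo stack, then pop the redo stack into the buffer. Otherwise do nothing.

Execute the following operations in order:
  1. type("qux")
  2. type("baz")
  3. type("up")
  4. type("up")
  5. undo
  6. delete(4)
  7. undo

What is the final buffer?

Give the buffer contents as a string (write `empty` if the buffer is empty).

After op 1 (type): buf='qux' undo_depth=1 redo_depth=0
After op 2 (type): buf='quxbaz' undo_depth=2 redo_depth=0
After op 3 (type): buf='quxbazup' undo_depth=3 redo_depth=0
After op 4 (type): buf='quxbazupup' undo_depth=4 redo_depth=0
After op 5 (undo): buf='quxbazup' undo_depth=3 redo_depth=1
After op 6 (delete): buf='quxb' undo_depth=4 redo_depth=0
After op 7 (undo): buf='quxbazup' undo_depth=3 redo_depth=1

Answer: quxbazup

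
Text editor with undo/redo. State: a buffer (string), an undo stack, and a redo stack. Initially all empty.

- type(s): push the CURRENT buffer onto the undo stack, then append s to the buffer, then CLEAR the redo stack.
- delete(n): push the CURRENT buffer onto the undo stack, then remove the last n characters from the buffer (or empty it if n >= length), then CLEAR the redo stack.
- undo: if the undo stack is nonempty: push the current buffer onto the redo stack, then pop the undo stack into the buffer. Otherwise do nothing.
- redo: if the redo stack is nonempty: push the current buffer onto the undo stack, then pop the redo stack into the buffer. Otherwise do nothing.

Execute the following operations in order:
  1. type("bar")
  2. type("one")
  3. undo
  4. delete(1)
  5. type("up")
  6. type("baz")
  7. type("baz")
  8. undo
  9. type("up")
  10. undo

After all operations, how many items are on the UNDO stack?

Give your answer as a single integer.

After op 1 (type): buf='bar' undo_depth=1 redo_depth=0
After op 2 (type): buf='barone' undo_depth=2 redo_depth=0
After op 3 (undo): buf='bar' undo_depth=1 redo_depth=1
After op 4 (delete): buf='ba' undo_depth=2 redo_depth=0
After op 5 (type): buf='baup' undo_depth=3 redo_depth=0
After op 6 (type): buf='baupbaz' undo_depth=4 redo_depth=0
After op 7 (type): buf='baupbazbaz' undo_depth=5 redo_depth=0
After op 8 (undo): buf='baupbaz' undo_depth=4 redo_depth=1
After op 9 (type): buf='baupbazup' undo_depth=5 redo_depth=0
After op 10 (undo): buf='baupbaz' undo_depth=4 redo_depth=1

Answer: 4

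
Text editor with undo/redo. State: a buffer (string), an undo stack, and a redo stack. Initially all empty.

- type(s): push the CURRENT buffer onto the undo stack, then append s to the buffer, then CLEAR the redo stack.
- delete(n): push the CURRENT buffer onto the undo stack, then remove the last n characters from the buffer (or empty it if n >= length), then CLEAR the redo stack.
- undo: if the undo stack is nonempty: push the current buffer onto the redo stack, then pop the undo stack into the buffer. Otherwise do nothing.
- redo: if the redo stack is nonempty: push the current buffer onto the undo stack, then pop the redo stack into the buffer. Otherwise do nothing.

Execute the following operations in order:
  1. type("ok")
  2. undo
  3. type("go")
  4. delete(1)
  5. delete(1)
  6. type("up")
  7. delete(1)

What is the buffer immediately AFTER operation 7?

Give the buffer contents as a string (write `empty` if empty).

After op 1 (type): buf='ok' undo_depth=1 redo_depth=0
After op 2 (undo): buf='(empty)' undo_depth=0 redo_depth=1
After op 3 (type): buf='go' undo_depth=1 redo_depth=0
After op 4 (delete): buf='g' undo_depth=2 redo_depth=0
After op 5 (delete): buf='(empty)' undo_depth=3 redo_depth=0
After op 6 (type): buf='up' undo_depth=4 redo_depth=0
After op 7 (delete): buf='u' undo_depth=5 redo_depth=0

Answer: u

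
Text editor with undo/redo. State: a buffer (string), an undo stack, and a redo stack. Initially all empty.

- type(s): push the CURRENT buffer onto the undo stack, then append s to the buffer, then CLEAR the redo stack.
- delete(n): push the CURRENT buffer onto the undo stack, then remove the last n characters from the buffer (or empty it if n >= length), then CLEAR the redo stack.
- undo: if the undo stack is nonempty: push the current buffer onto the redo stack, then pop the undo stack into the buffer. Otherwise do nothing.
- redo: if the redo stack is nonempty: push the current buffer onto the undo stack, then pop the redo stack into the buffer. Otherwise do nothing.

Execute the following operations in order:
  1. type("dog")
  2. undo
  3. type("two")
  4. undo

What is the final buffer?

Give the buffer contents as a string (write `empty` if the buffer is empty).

Answer: empty

Derivation:
After op 1 (type): buf='dog' undo_depth=1 redo_depth=0
After op 2 (undo): buf='(empty)' undo_depth=0 redo_depth=1
After op 3 (type): buf='two' undo_depth=1 redo_depth=0
After op 4 (undo): buf='(empty)' undo_depth=0 redo_depth=1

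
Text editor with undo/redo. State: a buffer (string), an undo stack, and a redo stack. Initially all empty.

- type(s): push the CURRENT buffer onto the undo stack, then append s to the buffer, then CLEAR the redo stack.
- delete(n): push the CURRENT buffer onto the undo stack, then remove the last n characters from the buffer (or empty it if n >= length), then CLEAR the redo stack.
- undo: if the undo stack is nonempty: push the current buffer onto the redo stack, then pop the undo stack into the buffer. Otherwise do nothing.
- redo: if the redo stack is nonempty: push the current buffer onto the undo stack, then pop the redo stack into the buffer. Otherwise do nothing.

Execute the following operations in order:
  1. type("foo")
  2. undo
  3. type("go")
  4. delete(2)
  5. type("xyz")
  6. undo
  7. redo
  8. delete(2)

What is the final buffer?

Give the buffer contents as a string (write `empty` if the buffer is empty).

After op 1 (type): buf='foo' undo_depth=1 redo_depth=0
After op 2 (undo): buf='(empty)' undo_depth=0 redo_depth=1
After op 3 (type): buf='go' undo_depth=1 redo_depth=0
After op 4 (delete): buf='(empty)' undo_depth=2 redo_depth=0
After op 5 (type): buf='xyz' undo_depth=3 redo_depth=0
After op 6 (undo): buf='(empty)' undo_depth=2 redo_depth=1
After op 7 (redo): buf='xyz' undo_depth=3 redo_depth=0
After op 8 (delete): buf='x' undo_depth=4 redo_depth=0

Answer: x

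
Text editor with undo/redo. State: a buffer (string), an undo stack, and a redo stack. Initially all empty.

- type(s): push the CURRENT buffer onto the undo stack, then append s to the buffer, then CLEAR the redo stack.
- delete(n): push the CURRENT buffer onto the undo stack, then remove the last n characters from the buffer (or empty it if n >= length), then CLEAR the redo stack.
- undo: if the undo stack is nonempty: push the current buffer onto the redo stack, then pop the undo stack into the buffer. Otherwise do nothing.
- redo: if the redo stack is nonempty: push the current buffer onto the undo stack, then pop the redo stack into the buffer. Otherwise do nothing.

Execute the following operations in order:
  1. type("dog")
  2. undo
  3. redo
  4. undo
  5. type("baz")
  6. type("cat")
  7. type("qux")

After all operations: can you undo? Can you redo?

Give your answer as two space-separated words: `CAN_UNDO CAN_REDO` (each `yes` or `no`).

After op 1 (type): buf='dog' undo_depth=1 redo_depth=0
After op 2 (undo): buf='(empty)' undo_depth=0 redo_depth=1
After op 3 (redo): buf='dog' undo_depth=1 redo_depth=0
After op 4 (undo): buf='(empty)' undo_depth=0 redo_depth=1
After op 5 (type): buf='baz' undo_depth=1 redo_depth=0
After op 6 (type): buf='bazcat' undo_depth=2 redo_depth=0
After op 7 (type): buf='bazcatqux' undo_depth=3 redo_depth=0

Answer: yes no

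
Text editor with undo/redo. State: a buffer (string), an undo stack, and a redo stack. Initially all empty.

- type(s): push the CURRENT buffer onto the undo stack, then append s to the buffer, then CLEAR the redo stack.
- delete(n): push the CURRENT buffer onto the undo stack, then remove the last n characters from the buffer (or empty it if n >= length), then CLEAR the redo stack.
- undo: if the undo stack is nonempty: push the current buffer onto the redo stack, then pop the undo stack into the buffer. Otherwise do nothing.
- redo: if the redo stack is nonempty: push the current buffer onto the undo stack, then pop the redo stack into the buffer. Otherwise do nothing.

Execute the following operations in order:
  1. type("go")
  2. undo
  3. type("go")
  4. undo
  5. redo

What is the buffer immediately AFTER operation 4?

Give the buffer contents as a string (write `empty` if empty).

After op 1 (type): buf='go' undo_depth=1 redo_depth=0
After op 2 (undo): buf='(empty)' undo_depth=0 redo_depth=1
After op 3 (type): buf='go' undo_depth=1 redo_depth=0
After op 4 (undo): buf='(empty)' undo_depth=0 redo_depth=1

Answer: empty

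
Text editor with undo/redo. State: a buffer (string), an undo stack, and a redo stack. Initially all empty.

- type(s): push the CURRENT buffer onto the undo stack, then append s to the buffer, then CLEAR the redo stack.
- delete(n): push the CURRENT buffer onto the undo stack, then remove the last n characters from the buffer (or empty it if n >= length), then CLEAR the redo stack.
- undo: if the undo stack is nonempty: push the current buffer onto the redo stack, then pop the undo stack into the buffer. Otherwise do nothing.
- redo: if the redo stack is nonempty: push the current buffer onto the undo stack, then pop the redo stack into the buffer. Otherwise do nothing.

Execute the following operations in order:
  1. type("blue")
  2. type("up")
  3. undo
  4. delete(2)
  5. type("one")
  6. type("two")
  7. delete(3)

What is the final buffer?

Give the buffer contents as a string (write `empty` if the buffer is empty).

Answer: blone

Derivation:
After op 1 (type): buf='blue' undo_depth=1 redo_depth=0
After op 2 (type): buf='blueup' undo_depth=2 redo_depth=0
After op 3 (undo): buf='blue' undo_depth=1 redo_depth=1
After op 4 (delete): buf='bl' undo_depth=2 redo_depth=0
After op 5 (type): buf='blone' undo_depth=3 redo_depth=0
After op 6 (type): buf='blonetwo' undo_depth=4 redo_depth=0
After op 7 (delete): buf='blone' undo_depth=5 redo_depth=0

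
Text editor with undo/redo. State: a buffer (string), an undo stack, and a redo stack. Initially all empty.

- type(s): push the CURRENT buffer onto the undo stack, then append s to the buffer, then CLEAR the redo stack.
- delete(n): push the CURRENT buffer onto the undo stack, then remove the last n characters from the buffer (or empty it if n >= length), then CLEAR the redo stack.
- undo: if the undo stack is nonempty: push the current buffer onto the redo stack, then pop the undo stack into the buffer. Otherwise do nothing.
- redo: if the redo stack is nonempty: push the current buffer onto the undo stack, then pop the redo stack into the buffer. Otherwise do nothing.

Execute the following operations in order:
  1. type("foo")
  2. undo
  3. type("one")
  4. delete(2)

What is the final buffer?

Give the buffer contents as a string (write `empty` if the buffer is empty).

After op 1 (type): buf='foo' undo_depth=1 redo_depth=0
After op 2 (undo): buf='(empty)' undo_depth=0 redo_depth=1
After op 3 (type): buf='one' undo_depth=1 redo_depth=0
After op 4 (delete): buf='o' undo_depth=2 redo_depth=0

Answer: o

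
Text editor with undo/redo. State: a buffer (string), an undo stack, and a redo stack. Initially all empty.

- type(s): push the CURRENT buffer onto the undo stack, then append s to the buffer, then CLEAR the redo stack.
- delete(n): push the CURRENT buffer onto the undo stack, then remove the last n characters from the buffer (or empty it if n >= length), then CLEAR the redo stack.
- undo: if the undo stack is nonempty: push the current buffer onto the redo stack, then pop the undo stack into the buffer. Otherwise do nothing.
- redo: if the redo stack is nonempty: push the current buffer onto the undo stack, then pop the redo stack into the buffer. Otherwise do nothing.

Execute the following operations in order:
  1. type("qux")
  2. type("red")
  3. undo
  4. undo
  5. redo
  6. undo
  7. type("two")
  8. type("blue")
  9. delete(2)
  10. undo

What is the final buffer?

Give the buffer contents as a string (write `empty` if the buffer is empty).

Answer: twoblue

Derivation:
After op 1 (type): buf='qux' undo_depth=1 redo_depth=0
After op 2 (type): buf='quxred' undo_depth=2 redo_depth=0
After op 3 (undo): buf='qux' undo_depth=1 redo_depth=1
After op 4 (undo): buf='(empty)' undo_depth=0 redo_depth=2
After op 5 (redo): buf='qux' undo_depth=1 redo_depth=1
After op 6 (undo): buf='(empty)' undo_depth=0 redo_depth=2
After op 7 (type): buf='two' undo_depth=1 redo_depth=0
After op 8 (type): buf='twoblue' undo_depth=2 redo_depth=0
After op 9 (delete): buf='twobl' undo_depth=3 redo_depth=0
After op 10 (undo): buf='twoblue' undo_depth=2 redo_depth=1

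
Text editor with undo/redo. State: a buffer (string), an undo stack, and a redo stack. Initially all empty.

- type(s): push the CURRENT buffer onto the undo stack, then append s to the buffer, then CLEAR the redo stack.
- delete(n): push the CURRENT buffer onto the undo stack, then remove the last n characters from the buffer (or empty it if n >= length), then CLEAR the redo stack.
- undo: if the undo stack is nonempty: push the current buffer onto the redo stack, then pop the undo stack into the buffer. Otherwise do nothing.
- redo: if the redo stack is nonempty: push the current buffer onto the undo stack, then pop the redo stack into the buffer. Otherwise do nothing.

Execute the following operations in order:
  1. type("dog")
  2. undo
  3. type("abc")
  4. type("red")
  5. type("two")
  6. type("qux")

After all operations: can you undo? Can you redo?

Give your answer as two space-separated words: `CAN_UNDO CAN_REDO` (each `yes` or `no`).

After op 1 (type): buf='dog' undo_depth=1 redo_depth=0
After op 2 (undo): buf='(empty)' undo_depth=0 redo_depth=1
After op 3 (type): buf='abc' undo_depth=1 redo_depth=0
After op 4 (type): buf='abcred' undo_depth=2 redo_depth=0
After op 5 (type): buf='abcredtwo' undo_depth=3 redo_depth=0
After op 6 (type): buf='abcredtwoqux' undo_depth=4 redo_depth=0

Answer: yes no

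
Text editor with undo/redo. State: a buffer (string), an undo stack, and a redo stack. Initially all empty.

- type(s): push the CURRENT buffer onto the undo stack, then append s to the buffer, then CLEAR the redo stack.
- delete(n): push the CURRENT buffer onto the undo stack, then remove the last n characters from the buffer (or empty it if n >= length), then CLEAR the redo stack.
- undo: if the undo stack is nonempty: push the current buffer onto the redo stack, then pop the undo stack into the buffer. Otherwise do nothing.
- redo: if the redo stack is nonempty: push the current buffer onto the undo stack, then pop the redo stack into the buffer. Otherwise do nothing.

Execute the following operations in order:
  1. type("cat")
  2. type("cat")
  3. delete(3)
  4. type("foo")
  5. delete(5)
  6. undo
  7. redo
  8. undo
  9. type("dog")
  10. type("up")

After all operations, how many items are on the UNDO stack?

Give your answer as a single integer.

Answer: 6

Derivation:
After op 1 (type): buf='cat' undo_depth=1 redo_depth=0
After op 2 (type): buf='catcat' undo_depth=2 redo_depth=0
After op 3 (delete): buf='cat' undo_depth=3 redo_depth=0
After op 4 (type): buf='catfoo' undo_depth=4 redo_depth=0
After op 5 (delete): buf='c' undo_depth=5 redo_depth=0
After op 6 (undo): buf='catfoo' undo_depth=4 redo_depth=1
After op 7 (redo): buf='c' undo_depth=5 redo_depth=0
After op 8 (undo): buf='catfoo' undo_depth=4 redo_depth=1
After op 9 (type): buf='catfoodog' undo_depth=5 redo_depth=0
After op 10 (type): buf='catfoodogup' undo_depth=6 redo_depth=0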